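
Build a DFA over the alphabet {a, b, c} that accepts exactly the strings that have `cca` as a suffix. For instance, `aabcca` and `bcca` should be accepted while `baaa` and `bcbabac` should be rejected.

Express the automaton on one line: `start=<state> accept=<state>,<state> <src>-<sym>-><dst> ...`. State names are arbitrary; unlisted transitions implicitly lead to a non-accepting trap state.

Let each state record the length of the longest suffix of the input read so far that is also a prefix of `cca`. s1 means the last symbol is `c`; s2 means the last 2 symbols are `cc`; s3 means the last 3 symbols are `cca`. Accept only at s3, where the string currently ends in `cca`.
4 states suffice.
        a   b   c  
>  s0   s0  s0  s1 
   s1   s0  s0  s2 
   s2   s3  s0  s2 
 * s3   s0  s0  s1 
(> = start, * = accepting)

start=s0 accept=s3 s0-a->s0 s0-b->s0 s0-c->s1 s1-a->s0 s1-b->s0 s1-c->s2 s2-a->s3 s2-b->s0 s2-c->s2 s3-a->s0 s3-b->s0 s3-c->s1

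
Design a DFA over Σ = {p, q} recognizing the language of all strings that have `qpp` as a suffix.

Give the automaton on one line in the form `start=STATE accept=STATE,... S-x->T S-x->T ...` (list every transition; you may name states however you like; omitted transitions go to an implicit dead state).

start=S0 accept=S3 S0-p->S0 S0-q->S1 S1-p->S2 S1-q->S1 S2-p->S3 S2-q->S1 S3-p->S0 S3-q->S1

Remember how much of `qpp` the current input suffix matches. State S0 means no match yet; S1 means the last symbol is `q`; S2 means the last 2 symbols are `qp`; S3 means the last 3 symbols are `qpp`. Only S3 accepts. On a mismatch, fall back to the longest proper suffix that is still a prefix of `qpp`.
With 4 states:
        p   q  
>  S0   S0  S1 
   S1   S2  S1 
   S2   S3  S1 
 * S3   S0  S1 
(> = start, * = accepting)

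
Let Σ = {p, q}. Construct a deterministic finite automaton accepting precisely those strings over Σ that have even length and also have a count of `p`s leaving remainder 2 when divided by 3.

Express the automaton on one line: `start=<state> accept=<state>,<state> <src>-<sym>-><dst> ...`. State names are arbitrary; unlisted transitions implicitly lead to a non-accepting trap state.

start=S0 accept=S3 S0-p->S1 S0-q->S2 S1-p->S3 S1-q->S4 S2-p->S4 S2-q->S0 S3-p->S2 S3-q->S5 S4-p->S5 S4-q->S1 S5-p->S0 S5-q->S3

Handle the two conditions separately and then intersect. The first has 2 states tracking the input length modulo 2; the second has 3 states tracking the count of `p`s modulo 3. A product state is a pair (one from each), accepting exactly when both do.
6 states suffice.
        p   q  
>  S0   S1  S2 
   S1   S3  S4 
   S2   S4  S0 
 * S3   S2  S5 
   S4   S5  S1 
   S5   S0  S3 
(> = start, * = accepting)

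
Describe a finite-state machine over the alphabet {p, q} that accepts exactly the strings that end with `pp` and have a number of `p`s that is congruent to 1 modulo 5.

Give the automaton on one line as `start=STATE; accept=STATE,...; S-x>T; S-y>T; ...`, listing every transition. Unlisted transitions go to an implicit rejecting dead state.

start=s0; accept=s6; s0-p>s1; s0-q>s0; s1-p>s2; s1-q>s1; s2-p>s3; s2-q>s2; s3-p>s4; s3-q>s3; s4-p>s5; s4-q>s4; s5-p>s6; s5-q>s0; s6-p>s2; s6-q>s1

Build one automaton per condition and run them in lockstep. The first has 3 states tracking how much of the suffix `pp` has currently been matched; the second has 5 states tracking the count of `p`s modulo 5. A product state is a pair (one from each), accepting exactly when both do. Minimizing collapses redundant product states.
A 7-state machine:
        p   q  
>  s0   s1  s0 
   s1   s2  s1 
   s2   s3  s2 
   s3   s4  s3 
   s4   s5  s4 
   s5   s6  s0 
 * s6   s2  s1 
(> = start, * = accepting)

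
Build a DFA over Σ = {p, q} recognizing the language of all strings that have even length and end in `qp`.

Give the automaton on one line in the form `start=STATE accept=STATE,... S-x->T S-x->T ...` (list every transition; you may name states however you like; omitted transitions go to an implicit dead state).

start=S0 accept=S3 S0-p->S1 S0-q->S2 S1-p->S0 S1-q->S0 S2-p->S3 S2-q->S0 S3-p->S1 S3-q->S2

Handle the two conditions separately and then intersect. The first has 2 states tracking the input length modulo 2; the second has 3 states tracking how much of the suffix `qp` has currently been matched. A product state is a pair (one from each), accepting exactly when both do. Equivalent product states are then merged.
4 states suffice.
        p   q  
>  S0   S1  S2 
   S1   S0  S0 
   S2   S3  S0 
 * S3   S1  S2 
(> = start, * = accepting)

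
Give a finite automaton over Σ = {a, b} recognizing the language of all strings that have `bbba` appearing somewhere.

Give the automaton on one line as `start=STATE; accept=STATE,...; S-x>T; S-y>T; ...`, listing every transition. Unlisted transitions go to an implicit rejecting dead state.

States q0..q3 record the length of the longest prefix of `bbba` that matches the current input suffix. Reaching q4 means `bbba` has been seen, and we stay there forever. Accept from q4.
A 5-state machine:
        a   b  
>  q0   q0  q1 
   q1   q0  q2 
   q2   q0  q3 
   q3   q4  q3 
 * q4   q4  q4 
(> = start, * = accepting)

start=q0; accept=q4; q0-a>q0; q0-b>q1; q1-a>q0; q1-b>q2; q2-a>q0; q2-b>q3; q3-a>q4; q3-b>q3; q4-a>q4; q4-b>q4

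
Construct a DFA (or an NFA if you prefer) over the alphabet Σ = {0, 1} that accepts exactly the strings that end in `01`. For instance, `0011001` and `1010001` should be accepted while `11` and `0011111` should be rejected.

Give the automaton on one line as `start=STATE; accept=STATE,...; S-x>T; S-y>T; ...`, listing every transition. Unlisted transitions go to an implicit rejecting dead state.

Let each state record the length of the longest suffix of the input read so far that is also a prefix of `01`. S1 means the last symbol is `0`; S2 means the last 2 symbols are `01`. Accept only at S2, where the string currently ends in `01`.
3 states suffice.
        0   1  
>  S0   S1  S0 
   S1   S1  S2 
 * S2   S1  S0 
(> = start, * = accepting)

start=S0; accept=S2; S0-0>S1; S0-1>S0; S1-0>S1; S1-1>S2; S2-0>S1; S2-1>S0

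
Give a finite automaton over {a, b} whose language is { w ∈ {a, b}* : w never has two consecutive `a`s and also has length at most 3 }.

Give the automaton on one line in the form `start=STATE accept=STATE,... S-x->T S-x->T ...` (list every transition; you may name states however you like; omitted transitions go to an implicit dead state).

Run two small machines in parallel and take their product. The first has 3 states tracking partial matches of the forbidden pattern `aa`; the second has 5 states tracking the input length, saturating at 4. A product state is a pair (one from each), accepting exactly when both do. Minimizing collapses redundant product states.
        a   b  
>* S0   S1  S2 
 * S1   S3  S4 
 * S2   S5  S4 
   S3   S3  S3 
 * S4   S6  S6 
 * S5   S3  S6 
 * S6   S3  S3 
(> = start, * = accepting)

start=S0 accept=S0,S1,S2,S4,S5,S6 S0-a->S1 S0-b->S2 S1-a->S3 S1-b->S4 S2-a->S5 S2-b->S4 S3-a->S3 S3-b->S3 S4-a->S6 S4-b->S6 S5-a->S3 S5-b->S6 S6-a->S3 S6-b->S3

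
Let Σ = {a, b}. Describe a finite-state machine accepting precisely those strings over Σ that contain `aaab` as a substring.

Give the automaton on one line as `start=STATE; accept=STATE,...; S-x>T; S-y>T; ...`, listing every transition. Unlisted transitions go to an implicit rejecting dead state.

States s0..s3 record the length of the longest prefix of `aaab` that matches the current input suffix. Reaching s4 means `aaab` has been seen, and we stay there forever. Accept from s4.
5 states suffice.
        a   b  
>  s0   s1  s0 
   s1   s2  s0 
   s2   s3  s0 
   s3   s3  s4 
 * s4   s4  s4 
(> = start, * = accepting)

start=s0; accept=s4; s0-a>s1; s0-b>s0; s1-a>s2; s1-b>s0; s2-a>s3; s2-b>s0; s3-a>s3; s3-b>s4; s4-a>s4; s4-b>s4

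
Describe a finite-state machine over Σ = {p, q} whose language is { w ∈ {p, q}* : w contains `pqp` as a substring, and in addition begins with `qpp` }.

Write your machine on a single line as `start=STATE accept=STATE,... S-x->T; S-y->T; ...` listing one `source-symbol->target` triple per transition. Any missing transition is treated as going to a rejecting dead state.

start=A; accept=J; A-p->B; A-q->C; B-p->B; B-q->D; C-p->E; C-q->F; D-p->G; D-q->F; E-p->H; E-q->D; F-p->B; F-q->F; G-p->G; G-q->G; H-p->H; H-q->I; I-p->J; I-q->K; J-p->J; J-q->J; K-p->H; K-q->K

Run two small machines in parallel and take their product. The first has 4 states tracking whether and how much of `pqp` has been seen; the second has 5 states tracking whether the input so far still matches the prefix `qpp`. A product state is a pair (one from each), accepting exactly when both do.
11 states suffice.
       p  q 
>  A   B  C 
   B   B  D 
   C   E  F 
   D   G  F 
   E   H  D 
   F   B  F 
   G   G  G 
   H   H  I 
   I   J  K 
 * J   J  J 
   K   H  K 
(> = start, * = accepting)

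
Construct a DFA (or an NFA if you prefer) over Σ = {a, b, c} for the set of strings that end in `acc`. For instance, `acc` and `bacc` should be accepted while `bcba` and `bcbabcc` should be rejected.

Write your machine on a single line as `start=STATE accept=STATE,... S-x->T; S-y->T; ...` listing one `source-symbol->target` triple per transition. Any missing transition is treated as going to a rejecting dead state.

start=s0; accept=s3; s0-a->s1; s0-b->s0; s0-c->s0; s1-a->s1; s1-b->s0; s1-c->s2; s2-a->s1; s2-b->s0; s2-c->s3; s3-a->s1; s3-b->s0; s3-c->s0

Remember how much of `acc` the current input suffix matches. State s0 means no match yet; s1 means the last symbol is `a`; s2 means the last 2 symbols are `ac`; s3 means the last 3 symbols are `acc`. Only s3 accepts. On a mismatch, fall back to the longest proper suffix that is still a prefix of `acc`.
A 4-state machine:
        a   b   c  
>  s0   s1  s0  s0 
   s1   s1  s0  s2 
   s2   s1  s0  s3 
 * s3   s1  s0  s0 
(> = start, * = accepting)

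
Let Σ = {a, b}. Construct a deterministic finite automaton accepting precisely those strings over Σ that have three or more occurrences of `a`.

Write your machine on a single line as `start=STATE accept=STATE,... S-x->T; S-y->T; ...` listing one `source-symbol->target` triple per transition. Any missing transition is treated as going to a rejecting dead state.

Count `a`s, saturating at 4: states q0 through q3 mean 0 through 3 `a`s seen; q4 means more than 3. Each `a` increments (capped at q4); other symbols loop. Accept from {q3, q4}.
With 5 states:
        a   b  
>  q0   q1  q0 
   q1   q2  q1 
   q2   q3  q2 
 * q3   q4  q3 
 * q4   q4  q4 
(> = start, * = accepting)

start=q0; accept=q3,q4; q0-a->q1; q0-b->q0; q1-a->q2; q1-b->q1; q2-a->q3; q2-b->q2; q3-a->q4; q3-b->q3; q4-a->q4; q4-b->q4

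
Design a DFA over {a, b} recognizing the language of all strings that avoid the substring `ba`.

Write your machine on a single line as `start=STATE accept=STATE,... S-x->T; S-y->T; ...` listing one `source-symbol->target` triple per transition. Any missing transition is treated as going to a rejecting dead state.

This is the complement of 'contains `ba`'. Use the same substring-matching states — s0 through s2 holding how much of `ba` has just been matched — but flip the accepting set: everything except the trap s2 accepts.
A 3-state machine:
        a   b  
>* s0   s0  s1 
 * s1   s2  s1 
   s2   s2  s2 
(> = start, * = accepting)

start=s0; accept=s0,s1; s0-a->s0; s0-b->s1; s1-a->s2; s1-b->s1; s2-a->s2; s2-b->s2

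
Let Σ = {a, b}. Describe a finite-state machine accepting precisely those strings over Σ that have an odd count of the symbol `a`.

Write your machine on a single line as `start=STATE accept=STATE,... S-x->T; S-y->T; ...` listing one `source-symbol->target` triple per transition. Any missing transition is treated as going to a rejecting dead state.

Keep the running count of `a`s modulo 2: each `a` advances along the cycle s0 → s1 → s0 while other symbols loop. Accept at s1.
2 states suffice.
        a   b  
>  s0   s1  s0 
 * s1   s0  s1 
(> = start, * = accepting)

start=s0; accept=s1; s0-a->s1; s0-b->s0; s1-a->s0; s1-b->s1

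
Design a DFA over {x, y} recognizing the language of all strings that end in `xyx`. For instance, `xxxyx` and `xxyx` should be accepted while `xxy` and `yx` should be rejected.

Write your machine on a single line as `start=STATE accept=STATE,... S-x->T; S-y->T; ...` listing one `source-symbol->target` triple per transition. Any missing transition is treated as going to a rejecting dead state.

Let each state record the length of the longest suffix of the input read so far that is also a prefix of `xyx`. q1 means the last symbol is `x`; q2 means the last 2 symbols are `xy`; q3 means the last 3 symbols are `xyx`. Accept only at q3, where the string currently ends in `xyx`.
A 4-state machine:
        x   y  
>  q0   q1  q0 
   q1   q1  q2 
   q2   q3  q0 
 * q3   q1  q2 
(> = start, * = accepting)

start=q0; accept=q3; q0-x->q1; q0-y->q0; q1-x->q1; q1-y->q2; q2-x->q3; q2-y->q0; q3-x->q1; q3-y->q2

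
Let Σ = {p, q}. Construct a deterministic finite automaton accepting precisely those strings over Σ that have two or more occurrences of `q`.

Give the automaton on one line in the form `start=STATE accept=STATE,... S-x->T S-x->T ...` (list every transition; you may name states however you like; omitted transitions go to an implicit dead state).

start=s0 accept=s2,s3 s0-p->s0 s0-q->s1 s1-p->s1 s1-q->s2 s2-p->s2 s2-q->s3 s3-p->s3 s3-q->s3

Only the number of `q`s matters, and only up to 3. Make a chain s0 → s1 → s2 → s3 advanced by each `q` (with s3 absorbing); every other symbol self-loops. The accepting set is {s2, s3}.
        p   q  
>  s0   s0  s1 
   s1   s1  s2 
 * s2   s2  s3 
 * s3   s3  s3 
(> = start, * = accepting)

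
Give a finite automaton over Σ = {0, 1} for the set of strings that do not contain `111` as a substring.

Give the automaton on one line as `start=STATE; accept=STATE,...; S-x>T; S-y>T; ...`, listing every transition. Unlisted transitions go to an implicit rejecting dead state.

This is the complement of 'contains `111`'. Use the same substring-matching states — A through D holding how much of `111` has just been matched — but flip the accepting set: everything except the trap D accepts.
       0  1 
>* A   A  B 
 * B   A  C 
 * C   A  D 
   D   D  D 
(> = start, * = accepting)

start=A; accept=A,B,C; A-0>A; A-1>B; B-0>A; B-1>C; C-0>A; C-1>D; D-0>D; D-1>D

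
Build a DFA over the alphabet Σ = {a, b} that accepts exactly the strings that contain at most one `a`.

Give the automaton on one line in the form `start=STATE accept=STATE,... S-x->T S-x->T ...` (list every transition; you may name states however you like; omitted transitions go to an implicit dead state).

start=q0 accept=q0,q1 q0-a->q1 q0-b->q0 q1-a->q2 q1-b->q1 q2-a->q2 q2-b->q2

Only the number of `a`s matters, and only up to 2. Make a chain q0 → q1 → q2 advanced by each `a` (with q2 absorbing); every other symbol self-loops. The accepting set is {q0, q1}.
With 3 states:
        a   b  
>* q0   q1  q0 
 * q1   q2  q1 
   q2   q2  q2 
(> = start, * = accepting)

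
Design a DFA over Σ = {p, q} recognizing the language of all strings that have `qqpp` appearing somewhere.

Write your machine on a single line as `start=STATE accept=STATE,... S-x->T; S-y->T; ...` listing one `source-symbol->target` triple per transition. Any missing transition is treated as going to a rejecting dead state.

start=A; accept=E; A-p->A; A-q->B; B-p->A; B-q->C; C-p->D; C-q->C; D-p->E; D-q->B; E-p->E; E-q->E

Track how much of `qqpp` has been matched so far: state A is no progress, E is the absorbing accept state reached once `qqpp` has occurred. Intermediate states record partial matches; on a mismatch, fall back to the longest reusable overlap.
With 5 states:
       p  q 
>  A   A  B 
   B   A  C 
   C   D  C 
   D   E  B 
 * E   E  E 
(> = start, * = accepting)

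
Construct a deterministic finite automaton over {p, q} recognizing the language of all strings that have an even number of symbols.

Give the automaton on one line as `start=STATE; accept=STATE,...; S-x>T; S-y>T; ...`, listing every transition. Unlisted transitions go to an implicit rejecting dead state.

start=S0; accept=S0; S0-p>S1; S0-q>S1; S1-p>S0; S1-q>S0

Count input length modulo 2: every symbol advances one step around the cycle S0 → S1 → S0. Accept at S0.
        p   q  
>* S0   S1  S1 
   S1   S0  S0 
(> = start, * = accepting)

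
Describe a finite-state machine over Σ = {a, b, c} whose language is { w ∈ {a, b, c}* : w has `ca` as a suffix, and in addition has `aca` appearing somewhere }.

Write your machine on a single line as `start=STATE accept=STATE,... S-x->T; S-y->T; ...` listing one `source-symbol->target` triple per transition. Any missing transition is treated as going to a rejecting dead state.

Run two small machines in parallel and take their product. The first has 3 states tracking how much of the suffix `ca` has currently been matched; the second has 4 states tracking whether and how much of `aca` has been seen. A product state is a pair (one from each), accepting exactly when both do. After merging equivalent states the machine shrinks.
        a   b   c  
>  S0   S1  S0  S0 
   S1   S1  S0  S2 
   S2   S3  S0  S0 
 * S3   S4  S4  S5 
   S4   S4  S4  S5 
   S5   S3  S4  S5 
(> = start, * = accepting)

start=S0; accept=S3; S0-a->S1; S0-b->S0; S0-c->S0; S1-a->S1; S1-b->S0; S1-c->S2; S2-a->S3; S2-b->S0; S2-c->S0; S3-a->S4; S3-b->S4; S3-c->S5; S4-a->S4; S4-b->S4; S4-c->S5; S5-a->S3; S5-b->S4; S5-c->S5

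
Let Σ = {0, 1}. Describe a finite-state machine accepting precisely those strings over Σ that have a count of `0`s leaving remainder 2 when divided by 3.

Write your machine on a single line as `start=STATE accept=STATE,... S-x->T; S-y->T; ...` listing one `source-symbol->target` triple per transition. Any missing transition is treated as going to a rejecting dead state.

start=S0; accept=S2; S0-0->S1; S0-1->S0; S1-0->S2; S1-1->S1; S2-0->S0; S2-1->S2

The only thing that matters is how many `0`s have appeared, reduced mod 3. Use one state per residue: S0 for 0, …, S2 for 2. Reading `0` moves to the next residue; anything else stays put. S2 is accepting.
        0   1  
>  S0   S1  S0 
   S1   S2  S1 
 * S2   S0  S2 
(> = start, * = accepting)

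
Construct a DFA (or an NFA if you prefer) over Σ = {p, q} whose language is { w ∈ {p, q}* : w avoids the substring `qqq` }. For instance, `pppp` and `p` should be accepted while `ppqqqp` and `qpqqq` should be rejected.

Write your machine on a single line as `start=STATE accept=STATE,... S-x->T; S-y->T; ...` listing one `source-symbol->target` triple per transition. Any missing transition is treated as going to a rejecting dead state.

This is the complement of 'contains `qqq`'. Use the same substring-matching states — s0 through s3 holding how much of `qqq` has just been matched — but flip the accepting set: everything except the trap s3 accepts.
        p   q  
>* s0   s0  s1 
 * s1   s0  s2 
 * s2   s0  s3 
   s3   s3  s3 
(> = start, * = accepting)

start=s0; accept=s0,s1,s2; s0-p->s0; s0-q->s1; s1-p->s0; s1-q->s2; s2-p->s0; s2-q->s3; s3-p->s3; s3-q->s3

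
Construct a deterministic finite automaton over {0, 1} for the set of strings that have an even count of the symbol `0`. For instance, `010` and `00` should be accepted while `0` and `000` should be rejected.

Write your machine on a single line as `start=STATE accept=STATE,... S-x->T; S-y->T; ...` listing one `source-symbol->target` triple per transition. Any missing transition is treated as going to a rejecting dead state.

The only thing that matters is how many `0`s have appeared, reduced mod 2. Use one state per residue: S0 for 0, …, S1 for 1. Reading `0` moves to the next residue; anything else stays put. S0 is accepting.
With 2 states:
        0   1  
>* S0   S1  S0 
   S1   S0  S1 
(> = start, * = accepting)

start=S0; accept=S0; S0-0->S1; S0-1->S0; S1-0->S0; S1-1->S1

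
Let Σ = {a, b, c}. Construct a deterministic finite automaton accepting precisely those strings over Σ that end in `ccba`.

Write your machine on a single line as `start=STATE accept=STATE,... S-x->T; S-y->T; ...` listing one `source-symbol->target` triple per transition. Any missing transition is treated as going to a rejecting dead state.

start=q0; accept=q4; q0-a->q0; q0-b->q0; q0-c->q1; q1-a->q0; q1-b->q0; q1-c->q2; q2-a->q0; q2-b->q3; q2-c->q2; q3-a->q4; q3-b->q0; q3-c->q1; q4-a->q0; q4-b->q0; q4-c->q1

Let each state record the length of the longest suffix of the input read so far that is also a prefix of `ccba`. q1 means the last symbol is `c`; q2 means the last 2 symbols are `cc`; q3 means the last 3 symbols are `ccb`; q4 means the last 4 symbols are `ccba`. Accept only at q4, where the string currently ends in `ccba`.
5 states suffice.
        a   b   c  
>  q0   q0  q0  q1 
   q1   q0  q0  q2 
   q2   q0  q3  q2 
   q3   q4  q0  q1 
 * q4   q0  q0  q1 
(> = start, * = accepting)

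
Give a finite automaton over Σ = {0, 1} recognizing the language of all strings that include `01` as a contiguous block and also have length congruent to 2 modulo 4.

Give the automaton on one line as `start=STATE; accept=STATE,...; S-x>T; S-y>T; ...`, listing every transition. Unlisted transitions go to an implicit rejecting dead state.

start=A; accept=E; A-0>B; A-1>C; B-0>D; B-1>E; C-0>D; C-1>F; D-0>G; D-1>H; E-0>H; E-1>H; F-0>G; F-1>I; G-0>J; G-1>K; H-0>K; H-1>K; I-0>J; I-1>A; J-0>B; J-1>L; K-0>L; K-1>L; L-0>E; L-1>E

Handle the two conditions separately and then intersect. One (3 states) tracks whether and how much of `01` has been seen; the other (4 states) tracks the input length modulo 4. Each combined state is a pair, one component from each; accept when both components accept.
With 12 states:
       0  1 
>  A   B  C 
   B   D  E 
   C   D  F 
   D   G  H 
 * E   H  H 
   F   G  I 
   G   J  K 
   H   K  K 
   I   J  A 
   J   B  L 
   K   L  L 
   L   E  E 
(> = start, * = accepting)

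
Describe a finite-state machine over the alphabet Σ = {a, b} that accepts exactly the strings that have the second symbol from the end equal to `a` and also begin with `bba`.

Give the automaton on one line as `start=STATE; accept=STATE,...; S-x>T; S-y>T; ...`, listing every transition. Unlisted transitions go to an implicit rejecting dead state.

Run two small machines in parallel and take their product. One (7 states) tracks the last 2 symbols read; the other (5 states) tracks whether the input so far still matches the prefix `bba`. Each combined state is a pair, one component from each; accept when both components accept. Minimizing collapses redundant product states.
        a   b  
>  S0   S1  S2 
   S1   S1  S1 
   S2   S1  S3 
   S3   S4  S1 
   S4   S5  S6 
 * S5   S5  S6 
 * S6   S4  S7 
   S7   S4  S7 
(> = start, * = accepting)

start=S0; accept=S5,S6; S0-a>S1; S0-b>S2; S1-a>S1; S1-b>S1; S2-a>S1; S2-b>S3; S3-a>S4; S3-b>S1; S4-a>S5; S4-b>S6; S5-a>S5; S5-b>S6; S6-a>S4; S6-b>S7; S7-a>S4; S7-b>S7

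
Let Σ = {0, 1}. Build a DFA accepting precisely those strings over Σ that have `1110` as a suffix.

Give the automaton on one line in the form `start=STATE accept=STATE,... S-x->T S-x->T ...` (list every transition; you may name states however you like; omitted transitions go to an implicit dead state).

start=S0 accept=S4 S0-0->S0 S0-1->S1 S1-0->S0 S1-1->S2 S2-0->S0 S2-1->S3 S3-0->S4 S3-1->S3 S4-0->S0 S4-1->S1

Let each state record the length of the longest suffix of the input read so far that is also a prefix of `1110`. S1 means the last symbol is `1`; S2 means the last 2 symbols are `11`; S3 means the last 3 symbols are `111`; S4 means the last 4 symbols are `1110`. Accept only at S4, where the string currently ends in `1110`.
With 5 states:
        0   1  
>  S0   S0  S1 
   S1   S0  S2 
   S2   S0  S3 
   S3   S4  S3 
 * S4   S0  S1 
(> = start, * = accepting)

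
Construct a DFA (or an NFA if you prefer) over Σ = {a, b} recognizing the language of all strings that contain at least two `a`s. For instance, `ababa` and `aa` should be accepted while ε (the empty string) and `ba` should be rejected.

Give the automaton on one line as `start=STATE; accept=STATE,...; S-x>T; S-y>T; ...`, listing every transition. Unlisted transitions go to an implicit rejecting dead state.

Count `a`s, saturating at 3: states S0 through S2 mean 0 through 2 `a`s seen; S3 means more than 2. Each `a` increments (capped at S3); other symbols loop. Accept from {S2, S3}.
With 4 states:
        a   b  
>  S0   S1  S0 
   S1   S2  S1 
 * S2   S3  S2 
 * S3   S3  S3 
(> = start, * = accepting)

start=S0; accept=S2,S3; S0-a>S1; S0-b>S0; S1-a>S2; S1-b>S1; S2-a>S3; S2-b>S2; S3-a>S3; S3-b>S3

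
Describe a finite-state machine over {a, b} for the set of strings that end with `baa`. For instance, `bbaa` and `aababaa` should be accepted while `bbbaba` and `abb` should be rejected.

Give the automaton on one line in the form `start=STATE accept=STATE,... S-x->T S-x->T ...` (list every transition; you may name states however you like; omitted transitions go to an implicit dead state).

Let each state record the length of the longest suffix of the input read so far that is also a prefix of `baa`. q1 means the last symbol is `b`; q2 means the last 2 symbols are `ba`; q3 means the last 3 symbols are `baa`. Accept only at q3, where the string currently ends in `baa`.
With 4 states:
        a   b  
>  q0   q0  q1 
   q1   q2  q1 
   q2   q3  q1 
 * q3   q0  q1 
(> = start, * = accepting)

start=q0 accept=q3 q0-a->q0 q0-b->q1 q1-a->q2 q1-b->q1 q2-a->q3 q2-b->q1 q3-a->q0 q3-b->q1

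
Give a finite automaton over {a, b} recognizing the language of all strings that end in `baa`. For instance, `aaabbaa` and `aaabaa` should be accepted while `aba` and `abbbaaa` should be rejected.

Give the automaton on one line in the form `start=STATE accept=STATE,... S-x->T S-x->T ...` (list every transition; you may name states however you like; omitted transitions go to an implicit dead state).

start=S0 accept=S3 S0-a->S0 S0-b->S1 S1-a->S2 S1-b->S1 S2-a->S3 S2-b->S1 S3-a->S0 S3-b->S1

Remember how much of `baa` the current input suffix matches. State S0 means no match yet; S1 means the last symbol is `b`; S2 means the last 2 symbols are `ba`; S3 means the last 3 symbols are `baa`. Only S3 accepts. On a mismatch, fall back to the longest proper suffix that is still a prefix of `baa`.
A 4-state machine:
        a   b  
>  S0   S0  S1 
   S1   S2  S1 
   S2   S3  S1 
 * S3   S0  S1 
(> = start, * = accepting)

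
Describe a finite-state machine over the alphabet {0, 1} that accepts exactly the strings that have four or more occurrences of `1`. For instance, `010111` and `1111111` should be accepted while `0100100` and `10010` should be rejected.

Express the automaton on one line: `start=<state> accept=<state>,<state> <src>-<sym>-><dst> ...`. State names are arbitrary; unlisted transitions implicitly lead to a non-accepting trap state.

start=A accept=E,F A-0->A A-1->B B-0->B B-1->C C-0->C C-1->D D-0->D D-1->E E-0->E E-1->F F-0->F F-1->F

Count `1`s, saturating at 5: states A through E mean 0 through 4 `1`s seen; F means more than 4. Each `1` increments (capped at F); other symbols loop. Accept from {E, F}.
A 6-state machine:
       0  1 
>  A   A  B 
   B   B  C 
   C   C  D 
   D   D  E 
 * E   E  F 
 * F   F  F 
(> = start, * = accepting)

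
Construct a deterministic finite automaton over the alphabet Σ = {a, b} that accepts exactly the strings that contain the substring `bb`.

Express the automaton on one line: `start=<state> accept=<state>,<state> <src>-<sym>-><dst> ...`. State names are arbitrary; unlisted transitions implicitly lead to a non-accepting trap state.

Track how much of `bb` has been matched so far: state q0 is no progress, q2 is the absorbing accept state reached once `bb` has occurred. Intermediate states record partial matches; on a mismatch, fall back to the longest reusable overlap.
A 3-state machine:
        a   b  
>  q0   q0  q1 
   q1   q0  q2 
 * q2   q2  q2 
(> = start, * = accepting)

start=q0 accept=q2 q0-a->q0 q0-b->q1 q1-a->q0 q1-b->q2 q2-a->q2 q2-b->q2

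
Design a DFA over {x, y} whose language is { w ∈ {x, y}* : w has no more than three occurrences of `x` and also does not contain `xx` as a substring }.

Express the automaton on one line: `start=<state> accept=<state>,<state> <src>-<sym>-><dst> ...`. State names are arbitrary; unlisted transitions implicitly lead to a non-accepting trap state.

Run two small machines in parallel and take their product. The first has 5 states tracking the count of `x`s, saturating at 4; the second has 3 states tracking partial matches of the forbidden pattern `xx`. A product state is a pair (one from each), accepting exactly when both do. Equivalent product states are then merged.
        x   y  
>* s0   s1  s0 
 * s1   s2  s3 
   s2   s2  s2 
 * s3   s4  s3 
 * s4   s2  s5 
 * s5   s6  s5 
 * s6   s2  s6 
(> = start, * = accepting)

start=s0 accept=s0,s1,s3,s4,s5,s6 s0-x->s1 s0-y->s0 s1-x->s2 s1-y->s3 s2-x->s2 s2-y->s2 s3-x->s4 s3-y->s3 s4-x->s2 s4-y->s5 s5-x->s6 s5-y->s5 s6-x->s2 s6-y->s6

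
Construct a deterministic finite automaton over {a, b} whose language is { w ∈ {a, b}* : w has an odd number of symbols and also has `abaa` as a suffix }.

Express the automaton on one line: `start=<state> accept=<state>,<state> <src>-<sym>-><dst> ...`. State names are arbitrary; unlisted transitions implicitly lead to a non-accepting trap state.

Handle the two conditions separately and then intersect. One (2 states) tracks the input length modulo 2; the other (5 states) tracks how much of the suffix `abaa` has currently been matched. Each combined state is a pair, one component from each; accept when both components accept.
        a   b  
>  q0   q1  q2 
   q1   q3  q4 
   q2   q3  q0 
   q3   q1  q5 
   q4   q6  q2 
   q5   q7  q0 
   q6   q8  q4 
   q7   q9  q5 
   q8   q1  q5 
 * q9   q3  q4 
(> = start, * = accepting)

start=q0 accept=q9 q0-a->q1 q0-b->q2 q1-a->q3 q1-b->q4 q2-a->q3 q2-b->q0 q3-a->q1 q3-b->q5 q4-a->q6 q4-b->q2 q5-a->q7 q5-b->q0 q6-a->q8 q6-b->q4 q7-a->q9 q7-b->q5 q8-a->q1 q8-b->q5 q9-a->q3 q9-b->q4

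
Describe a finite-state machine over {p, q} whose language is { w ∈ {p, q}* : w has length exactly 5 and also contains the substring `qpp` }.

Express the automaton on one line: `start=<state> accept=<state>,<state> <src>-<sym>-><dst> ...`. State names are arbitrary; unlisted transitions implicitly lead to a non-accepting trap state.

start=s0 accept=s17 s0-p->s1 s0-q->s2 s1-p->s3 s1-q->s4 s2-p->s5 s2-q->s4 s3-p->s6 s3-q->s7 s4-p->s8 s4-q->s7 s5-p->s9 s5-q->s7 s6-p->s10 s6-q->s11 s7-p->s12 s7-q->s11 s8-p->s13 s8-q->s11 s9-p->s13 s9-q->s13 s10-p->s14 s10-q->s15 s11-p->s16 s11-q->s15 s12-p->s17 s12-q->s15 s13-p->s17 s13-q->s17 s14-p->s18 s14-q->s19 s15-p->s20 s15-q->s19 s16-p->s21 s16-q->s19 s17-p->s21 s17-q->s21 s18-p->s18 s18-q->s19 s19-p->s20 s19-q->s19 s20-p->s21 s20-q->s19 s21-p->s21 s21-q->s21

Handle the two conditions separately and then intersect. The first has 7 states tracking the input length, saturating at 6; the second has 4 states tracking whether and how much of `qpp` has been seen. A product state is a pair (one from each), accepting exactly when both do.
With 22 states:
          p    q  
>  s0     s1   s2 
   s1     s3   s4 
   s2     s5   s4 
   s3     s6   s7 
   s4     s8   s7 
   s5     s9   s7 
   s6    s10  s11 
   s7    s12  s11 
   s8    s13  s11 
   s9    s13  s13 
   s10   s14  s15 
   s11   s16  s15 
   s12   s17  s15 
   s13   s17  s17 
   s14   s18  s19 
   s15   s20  s19 
   s16   s21  s19 
 * s17   s21  s21 
   s18   s18  s19 
   s19   s20  s19 
   s20   s21  s19 
   s21   s21  s21 
(> = start, * = accepting)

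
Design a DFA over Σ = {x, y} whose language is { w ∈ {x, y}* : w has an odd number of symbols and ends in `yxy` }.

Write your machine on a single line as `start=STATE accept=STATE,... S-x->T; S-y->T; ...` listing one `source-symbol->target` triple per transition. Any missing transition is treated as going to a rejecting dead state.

start=S0; accept=S6; S0-x->S1; S0-y->S2; S1-x->S0; S1-y->S3; S2-x->S4; S2-y->S3; S3-x->S5; S3-y->S2; S4-x->S1; S4-y->S6; S5-x->S0; S5-y->S7; S6-x->S4; S6-y->S3; S7-x->S5; S7-y->S2

Run two small machines in parallel and take their product. The first has 2 states tracking the input length modulo 2; the second has 4 states tracking how much of the suffix `yxy` has currently been matched. A product state is a pair (one from each), accepting exactly when both do.
        x   y  
>  S0   S1  S2 
   S1   S0  S3 
   S2   S4  S3 
   S3   S5  S2 
   S4   S1  S6 
   S5   S0  S7 
 * S6   S4  S3 
   S7   S5  S2 
(> = start, * = accepting)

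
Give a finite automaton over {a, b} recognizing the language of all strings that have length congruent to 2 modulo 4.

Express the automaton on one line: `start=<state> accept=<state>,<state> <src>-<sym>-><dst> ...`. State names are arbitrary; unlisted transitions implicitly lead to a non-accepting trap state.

start=q0 accept=q2 q0-a->q1 q0-b->q1 q1-a->q2 q1-b->q2 q2-a->q3 q2-b->q3 q3-a->q0 q3-b->q0

Count input length modulo 4: every symbol advances one step around the cycle q0 → q1 → q2 → q3 → q0. Accept at q2.
With 4 states:
        a   b  
>  q0   q1  q1 
   q1   q2  q2 
 * q2   q3  q3 
   q3   q0  q0 
(> = start, * = accepting)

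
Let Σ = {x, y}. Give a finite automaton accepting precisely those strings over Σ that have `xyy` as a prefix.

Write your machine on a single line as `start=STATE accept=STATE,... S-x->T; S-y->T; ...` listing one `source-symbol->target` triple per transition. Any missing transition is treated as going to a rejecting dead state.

start=S0; accept=S3; S0-x->S1; S0-y->S4; S1-x->S4; S1-y->S2; S2-x->S4; S2-y->S3; S3-x->S3; S3-y->S3; S4-x->S4; S4-y->S4

Walk along `xyy` while the input agrees: from S0 take `x` to S1, and so on. Any deviation drops to the rejecting sink S4. Once S3 is reached the prefix is confirmed and every continuation is accepted.
With 5 states:
        x   y  
>  S0   S1  S4 
   S1   S4  S2 
   S2   S4  S3 
 * S3   S3  S3 
   S4   S4  S4 
(> = start, * = accepting)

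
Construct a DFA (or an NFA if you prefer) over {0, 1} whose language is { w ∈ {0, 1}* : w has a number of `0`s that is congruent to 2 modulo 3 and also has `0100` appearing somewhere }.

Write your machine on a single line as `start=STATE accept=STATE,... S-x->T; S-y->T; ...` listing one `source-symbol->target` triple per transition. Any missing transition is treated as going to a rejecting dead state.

Build one automaton per condition and run them in lockstep. The first has 3 states tracking the count of `0`s modulo 3; the second has 5 states tracking whether and how much of `0100` has been seen. A product state is a pair (one from each), accepting exactly when both do.
With 15 states:
          0    1  
>  S0     S1   S0 
   S1     S2   S3 
   S2     S4   S5 
   S3     S6   S7 
   S4     S1   S8 
   S5     S9  S10 
   S6    S11   S5 
   S7     S2   S7 
   S8    S12   S0 
   S9    S13   S8 
   S10    S4  S10 
   S11   S13  S11 
   S12   S14   S3 
   S13   S14  S13 
 * S14   S11  S14 
(> = start, * = accepting)

start=S0; accept=S14; S0-0->S1; S0-1->S0; S1-0->S2; S1-1->S3; S2-0->S4; S2-1->S5; S3-0->S6; S3-1->S7; S4-0->S1; S4-1->S8; S5-0->S9; S5-1->S10; S6-0->S11; S6-1->S5; S7-0->S2; S7-1->S7; S8-0->S12; S8-1->S0; S9-0->S13; S9-1->S8; S10-0->S4; S10-1->S10; S11-0->S13; S11-1->S11; S12-0->S14; S12-1->S3; S13-0->S14; S13-1->S13; S14-0->S11; S14-1->S14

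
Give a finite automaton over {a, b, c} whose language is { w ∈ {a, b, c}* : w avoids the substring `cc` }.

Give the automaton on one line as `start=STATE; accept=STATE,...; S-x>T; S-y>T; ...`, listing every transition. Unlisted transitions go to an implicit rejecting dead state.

This is the complement of 'contains `cc`'. Use the same substring-matching states — q0 through q2 holding how much of `cc` has just been matched — but flip the accepting set: everything except the trap q2 accepts.
        a   b   c  
>* q0   q0  q0  q1 
 * q1   q0  q0  q2 
   q2   q2  q2  q2 
(> = start, * = accepting)

start=q0; accept=q0,q1; q0-a>q0; q0-b>q0; q0-c>q1; q1-a>q0; q1-b>q0; q1-c>q2; q2-a>q2; q2-b>q2; q2-c>q2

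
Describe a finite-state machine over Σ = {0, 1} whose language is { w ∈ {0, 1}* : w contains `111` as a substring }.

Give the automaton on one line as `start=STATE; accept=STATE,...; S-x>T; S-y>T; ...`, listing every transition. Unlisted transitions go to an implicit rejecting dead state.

Track how much of `111` has been matched so far: state q0 is no progress, q3 is the absorbing accept state reached once `111` has occurred. Intermediate states record partial matches; on a mismatch, fall back to the longest reusable overlap.
        0   1  
>  q0   q0  q1 
   q1   q0  q2 
   q2   q0  q3 
 * q3   q3  q3 
(> = start, * = accepting)

start=q0; accept=q3; q0-0>q0; q0-1>q1; q1-0>q0; q1-1>q2; q2-0>q0; q2-1>q3; q3-0>q3; q3-1>q3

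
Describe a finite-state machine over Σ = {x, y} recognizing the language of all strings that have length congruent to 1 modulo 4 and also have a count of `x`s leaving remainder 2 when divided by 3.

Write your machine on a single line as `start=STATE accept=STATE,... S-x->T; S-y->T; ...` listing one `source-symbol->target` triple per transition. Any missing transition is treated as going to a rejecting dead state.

Run two small machines in parallel and take their product. The first has 4 states tracking the input length modulo 4; the second has 3 states tracking the count of `x`s modulo 3. A product state is a pair (one from each), accepting exactly when both do.
A 12-state machine:
          x    y  
>  q0     q1   q2 
   q1     q3   q4 
   q2     q4   q5 
   q3     q6   q7 
   q4     q7   q8 
   q5     q8   q6 
   q6     q9   q0 
   q7     q0  q10 
   q8    q10   q9 
   q9    q11   q1 
   q10    q2  q11 
 * q11    q5   q3 
(> = start, * = accepting)

start=q0; accept=q11; q0-x->q1; q0-y->q2; q1-x->q3; q1-y->q4; q2-x->q4; q2-y->q5; q3-x->q6; q3-y->q7; q4-x->q7; q4-y->q8; q5-x->q8; q5-y->q6; q6-x->q9; q6-y->q0; q7-x->q0; q7-y->q10; q8-x->q10; q8-y->q9; q9-x->q11; q9-y->q1; q10-x->q2; q10-y->q11; q11-x->q5; q11-y->q3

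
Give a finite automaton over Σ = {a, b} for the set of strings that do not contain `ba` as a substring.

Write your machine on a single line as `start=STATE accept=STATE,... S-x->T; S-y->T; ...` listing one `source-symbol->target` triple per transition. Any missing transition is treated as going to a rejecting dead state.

start=s0; accept=s0,s1; s0-a->s0; s0-b->s1; s1-a->s2; s1-b->s1; s2-a->s2; s2-b->s2

Track partial matches of the forbidden pattern `ba`. State s2 is a dead state reached once `ba` has occurred; every other state accepts. s0 means no part of `ba` is currently matched.
3 states suffice.
        a   b  
>* s0   s0  s1 
 * s1   s2  s1 
   s2   s2  s2 
(> = start, * = accepting)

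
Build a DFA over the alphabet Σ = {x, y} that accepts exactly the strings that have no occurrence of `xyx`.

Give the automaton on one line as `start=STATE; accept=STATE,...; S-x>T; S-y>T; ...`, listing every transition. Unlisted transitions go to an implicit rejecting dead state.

Track partial matches of the forbidden pattern `xyx`. State D is a dead state reached once `xyx` has occurred; every other state accepts. A means no part of `xyx` is currently matched.
A 4-state machine:
       x  y 
>* A   B  A 
 * B   B  C 
 * C   D  A 
   D   D  D 
(> = start, * = accepting)

start=A; accept=A,B,C; A-x>B; A-y>A; B-x>B; B-y>C; C-x>D; C-y>A; D-x>D; D-y>D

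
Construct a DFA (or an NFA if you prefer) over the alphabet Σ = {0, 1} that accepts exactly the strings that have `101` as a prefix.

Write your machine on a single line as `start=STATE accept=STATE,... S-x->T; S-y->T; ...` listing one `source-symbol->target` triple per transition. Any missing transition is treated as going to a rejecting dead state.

start=s0; accept=s3; s0-0->s4; s0-1->s1; s1-0->s2; s1-1->s4; s2-0->s4; s2-1->s3; s3-0->s3; s3-1->s3; s4-0->s4; s4-1->s4

Check the first 3 symbols one by one: s0 through s2 record how many have matched `101` so far; any wrong symbol goes to the dead state s4. After all 3 match we enter the accepting sink s3.
With 5 states:
        0   1  
>  s0   s4  s1 
   s1   s2  s4 
   s2   s4  s3 
 * s3   s3  s3 
   s4   s4  s4 
(> = start, * = accepting)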